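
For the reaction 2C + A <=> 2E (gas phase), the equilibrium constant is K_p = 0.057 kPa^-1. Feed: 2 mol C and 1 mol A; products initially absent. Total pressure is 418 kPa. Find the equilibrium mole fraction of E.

Basis: 2 mol C initially; let X = conversion of C. Extent ξ = X.
Moles: n_C = 2 − 2X; n_A = 1 − X; n_E = 2X.
n_T = Σnᵢ = 3 − X.
y_i = n_i/n_T, p_i = y_i·P. K_p = p_E^2 / (p_C^2 p_A).
Setting this equal to 0.057 kPa^-1 and taking the physical root (0 < X < 1) gives X = 0.653.
Then n_E = 1.31, n_T = 2.35, so y_E = 0.556.

y_E = 0.556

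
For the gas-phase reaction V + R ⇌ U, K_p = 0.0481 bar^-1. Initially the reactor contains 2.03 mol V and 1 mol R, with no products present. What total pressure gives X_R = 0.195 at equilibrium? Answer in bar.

Take 1 mol R as basis and let X be its fractional conversion, so ξ = X.
Mole table: n_V = 2.03 − X; n_R = 1 − X; n_U = X.
Summing: n_T = 3.03 − X.
K_p = p_U / (p_V p_R) with p_i = (n_i/n_T)·P.
At X = 0.195: the mole-fraction product g(X) = Π y_i^ν_i = 0.3742. Since K_p = g(X)·P^{-1}, P = (g/K_p)^(1/1) = (0.3742/0.0481)^(1/1) = 7.78 bar.

P = 7.78 bar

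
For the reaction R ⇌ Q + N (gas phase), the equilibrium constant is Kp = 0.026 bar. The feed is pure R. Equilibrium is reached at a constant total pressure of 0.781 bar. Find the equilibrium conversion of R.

Take 1 mol R as basis and let X be its fractional conversion, so ξ = X.
Species balance: n_R = 1 − X; n_Q = X; n_N = X.
Total moles n_T = 1 + X.
y_i = n_i/n_T, p_i = y_i·P. Kp = p_Q p_N / (p_R).
This yields a degree-2 equation in X; solving on (0,1), X = 0.179.

X = 0.179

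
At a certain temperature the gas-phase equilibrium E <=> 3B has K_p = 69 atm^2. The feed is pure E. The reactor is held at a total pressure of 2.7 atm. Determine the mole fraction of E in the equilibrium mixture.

Basis: 1 mol E initially; let X = conversion of E. Extent ξ = X.
Moles: n_E = 1 − X; n_B = 3X.
Total moles n_T = 1 + 2X.
With p_i = (n_i/n_T)P, K_p = p_B^3 / (p_E).
This yields a degree-3 equation in X; solving on (0,1), X = 0.789.
Then n_E = 0.211, n_T = 2.58, so y_E = 0.082.

y_E = 0.082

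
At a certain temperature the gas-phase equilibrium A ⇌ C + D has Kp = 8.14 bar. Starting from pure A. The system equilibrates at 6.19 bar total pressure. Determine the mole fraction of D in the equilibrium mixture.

y_D = 0.430

Take 1 mol A as basis and let X be its fractional conversion, so ξ = X.
Species balance: n_A = 1 − X; n_C = X; n_D = X.
Total moles n_T = 1 + X.
y_i = n_i/n_T, p_i = y_i·P. Kp = p_C p_D / (p_A).
Equating to 8.14 bar and solving on 0 < X < 1: X = 0.754.
Then n_D = 0.754, n_T = 1.75, so y_D = 0.430.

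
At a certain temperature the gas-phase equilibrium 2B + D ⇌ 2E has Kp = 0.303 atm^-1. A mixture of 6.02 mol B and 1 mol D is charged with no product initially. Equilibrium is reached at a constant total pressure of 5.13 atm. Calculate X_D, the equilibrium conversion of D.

Take 1 mol D as basis and let X be its fractional conversion, so ξ = X.
At extent ξ: n_B = 6.02 − 2X; n_D = 1 − X; n_E = 2X.
Summing: n_T = 7.02 − X.
Mole fractions y_i = n_i/n_T; Kp = p_E^2 / (p_B^2 p_D) with p_i = y_i·P.
Substituting and setting equal to 0.303 atm^-1 gives a polynomial in X; the root in (0,1) is X = 0.668.

X = 0.668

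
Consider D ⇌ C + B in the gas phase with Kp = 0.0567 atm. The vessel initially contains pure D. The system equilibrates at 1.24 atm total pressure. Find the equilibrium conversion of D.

X = 0.209

Let X = conversion of D (basis 1 mol D); extent of reaction ξ = X.
At extent ξ: n_D = 1 − X; n_C = X; n_B = X.
Total moles n_T = 1 + X.
With p_i = (n_i/n_T)P, Kp = p_C p_B / (p_D).
Substituting and setting equal to 0.0567 atm gives a polynomial in X; the root in (0,1) is X = 0.209.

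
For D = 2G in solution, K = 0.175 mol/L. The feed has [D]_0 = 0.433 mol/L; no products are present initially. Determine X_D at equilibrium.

X = 0.271

Let X = conversion of D; extent ξ = 0.433·X mol/L.
Concentrations: [D] = 0.433 − 0.433X; [G] = 0.866X.
K = [G]^2 / ([D]).
Setting equal to 0.175 and solving for X on (0,1) gives X = 0.271.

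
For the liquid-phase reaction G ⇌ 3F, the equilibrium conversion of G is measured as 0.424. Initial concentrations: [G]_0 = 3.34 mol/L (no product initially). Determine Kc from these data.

Let X = conversion of G.
Concentrations: [G] = 3.34 − 3.34X; [F] = 10X.
At X = 0.424: [G] = 1.92, [F] = 4.25.
Kc = [F]^3 / ([G]) = 39.9 (mol/L)^2.

Kc = 39.9 (mol/L)^2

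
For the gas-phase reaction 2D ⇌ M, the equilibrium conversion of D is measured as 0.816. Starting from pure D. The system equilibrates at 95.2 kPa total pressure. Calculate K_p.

K_p = 0.0749 kPa^-1

Basis: 1 mol D initially; let X = conversion of D. Extent ξ = 0.5X.
Moles: n_D = 1 − X; n_M = 0.5X.
Total moles n_T = 1 − 0.5X.
At X = 0.816: n_D = 0.184, n_M = 0.408, n_T = 0.592.
p_i = (n_i/n_T)·P. K_p = p_M / (p_D^2) = 0.0749 kPa^-1.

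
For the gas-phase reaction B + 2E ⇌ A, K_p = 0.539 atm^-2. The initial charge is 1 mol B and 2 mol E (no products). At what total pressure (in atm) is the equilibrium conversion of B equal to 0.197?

Basis: 1 mol B initially; let X = conversion of B. Extent ξ = X.
Species balance: n_B = 1 − X; n_E = 2 − 2X; n_A = X.
Summing: n_T = 3 − 2X.
K_p = p_A / (p_B p_E^2) with p_i = (n_i/n_T)·P.
At X = 0.197: the mole-fraction product g(X) = Π y_i^ν_i = 0.646. Since K_p = g(X)·P^{-2}, P = (g/K_p)^(1/2) = (0.646/0.539)^(1/2) = 1.09 atm.

P = 1.09 atm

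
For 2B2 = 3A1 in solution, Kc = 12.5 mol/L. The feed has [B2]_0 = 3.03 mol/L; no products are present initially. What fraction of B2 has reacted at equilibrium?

Let X = conversion of B2; extent ξ = 3.03X/2 mol/L.
Concentrations: [B2] = 3.03 − 3.03X; [A1] = 4.54X.
Kc = [A1]^3 / ([B2]^2).
Equating to 12.5 mol/L: the physical root is X = 0.590.

X = 0.590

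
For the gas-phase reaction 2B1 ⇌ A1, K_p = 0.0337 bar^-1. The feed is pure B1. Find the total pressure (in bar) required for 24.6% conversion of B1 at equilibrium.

P = 5.63 bar

Take 1 mol B1 as basis and let X be its fractional conversion, so ξ = 0.5X.
At extent ξ: n_B1 = 1 − X; n_A1 = 0.5X.
Summing: n_T = 1 − 0.5X.
K_p = p_A1 / (p_B1^2) with p_i = (n_i/n_T)·P.
At X = 0.246: the mole-fraction product g(X) = Π y_i^ν_i = 0.1897. Since K_p = g(X)·P^{-1}, P = (g/K_p)^(1/1) = (0.1897/0.0337)^(1/1) = 5.63 bar.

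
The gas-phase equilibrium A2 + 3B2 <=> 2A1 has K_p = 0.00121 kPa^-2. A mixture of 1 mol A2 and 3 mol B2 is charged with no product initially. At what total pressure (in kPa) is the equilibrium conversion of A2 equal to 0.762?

Let X = conversion of A2 (basis 1 mol A2); extent of reaction ξ = X.
Species balance: n_A2 = 1 − X; n_B2 = 3 − 3X; n_A1 = 2X.
Total moles n_T = 4 − 2X.
K_p = p_A1^2 / (p_A2 p_B2^3) with p_i = (n_i/n_T)·P.
At X = 0.762: the mole-fraction product g(X) = Π y_i^ν_i = 164.4. Since K_p = g(X)·P^{-2}, P = (g/K_p)^(1/2) = (164.4/0.00121)^(1/2) = 369 kPa.

P = 369 kPa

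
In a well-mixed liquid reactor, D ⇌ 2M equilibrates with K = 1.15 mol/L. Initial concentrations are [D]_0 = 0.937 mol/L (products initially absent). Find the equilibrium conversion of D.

X = 0.421

Let X = conversion of D; extent ξ = 0.937·X mol/L.
Concentrations: [D] = 0.937 − 0.937X; [M] = 1.87X.
K = [M]^2 / ([D]).
Setting equal to 1.15 and solving for X on (0,1) gives X = 0.421.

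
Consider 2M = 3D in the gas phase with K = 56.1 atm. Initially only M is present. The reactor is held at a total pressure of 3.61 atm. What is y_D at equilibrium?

Basis: 1 mol M initially; let X = conversion of M. Extent ξ = 0.5X.
Species balance: n_M = 1 − X; n_D = 1.5X.
Total moles n_T = 1 + 0.5X.
Mole fractions y_i = n_i/n_T; K = p_D^3 / (p_M^2) with p_i = y_i·P.
Substituting and setting equal to 56.1 atm gives a polynomial in X; the root in (0,1) is X = 0.744.
Then n_D = 1.12, n_T = 1.37, so y_D = 0.814.

y_D = 0.814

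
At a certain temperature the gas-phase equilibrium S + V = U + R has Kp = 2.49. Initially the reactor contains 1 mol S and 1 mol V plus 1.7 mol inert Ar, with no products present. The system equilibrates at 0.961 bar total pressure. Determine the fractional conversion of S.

Let X = conversion of S (basis 1 mol S); extent of reaction ξ = X.
Mole table: n_S = 1 − X; n_V = 1 − X; n_U = X; n_R = X; n_I = 1.7 (inert).
n_T stays at 3.7 (no change in mole number).
Mole fractions y_i = n_i/n_T; Kp = p_U p_R / (p_S p_V) with p_i = y_i·P.
Equating to 2.49 and solving on 0 < X < 1: X = 0.612.

X = 0.612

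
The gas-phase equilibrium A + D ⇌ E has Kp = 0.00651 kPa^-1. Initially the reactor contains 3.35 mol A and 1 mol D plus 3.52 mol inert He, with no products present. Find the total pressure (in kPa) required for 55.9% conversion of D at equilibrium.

P = 510 kPa

Basis: 1 mol D initially; let X = conversion of D. Extent ξ = X.
At extent ξ: n_A = 3.35 − X; n_D = 1 − X; n_E = X; n_I = 3.52 (inert).
Summing: n_T = 7.87 − X.
Kp = p_E / (p_A p_D) with p_i = (n_i/n_T)·P.
At X = 0.559: the mole-fraction product g(X) = Π y_i^ν_i = 3.32. Since Kp = g(X)·P^{-1}, P = (g/Kp)^(1/1) = (3.32/0.00651)^(1/1) = 510 kPa.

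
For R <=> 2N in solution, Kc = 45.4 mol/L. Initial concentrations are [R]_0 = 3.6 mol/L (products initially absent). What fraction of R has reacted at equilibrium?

Let X = conversion of R; extent ξ = 3.6·X mol/L.
Concentrations: [R] = 3.6 − 3.6X; [N] = 7.2X.
Kc = [N]^2 / ([R]).
Solving Kc = 45.4 for X ∈ (0,1): X = 0.798.

X = 0.798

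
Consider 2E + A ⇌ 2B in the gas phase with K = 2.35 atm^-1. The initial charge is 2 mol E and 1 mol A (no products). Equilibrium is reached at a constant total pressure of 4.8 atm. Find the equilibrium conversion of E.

Basis: 2 mol E initially; let X = conversion of E. Extent ξ = X.
Moles: n_E = 2 − 2X; n_A = 1 − X; n_B = 2X.
Summing: n_T = 3 − X.
y_i = n_i/n_T, p_i = y_i·P. K = p_B^2 / (p_E^2 p_A).
Equating to 2.35 atm^-1 and solving on 0 < X < 1: X = 0.583.

X = 0.583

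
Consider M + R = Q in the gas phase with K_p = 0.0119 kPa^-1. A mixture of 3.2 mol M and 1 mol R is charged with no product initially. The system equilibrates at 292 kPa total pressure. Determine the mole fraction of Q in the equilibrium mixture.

Take 1 mol R as basis and let X be its fractional conversion, so ξ = X.
Species balance: n_M = 3.2 − X; n_R = 1 − X; n_Q = X.
Total moles n_T = 4.2 − X.
With p_i = (n_i/n_T)P, K_p = p_Q / (p_M p_R).
Equating to 0.0119 kPa^-1 and solving on 0 < X < 1: X = 0.713.
Then n_Q = 0.713, n_T = 3.49, so y_Q = 0.204.

y_Q = 0.204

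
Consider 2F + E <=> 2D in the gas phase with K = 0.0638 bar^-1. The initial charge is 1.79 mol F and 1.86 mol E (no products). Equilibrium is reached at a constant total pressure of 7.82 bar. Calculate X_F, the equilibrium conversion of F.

X = 0.326

Basis: 1.79 mol F initially; let X = conversion of F. Extent ξ = 0.895X.
Species balance: n_F = 1.79 − 1.79X; n_E = 1.86 − 0.895X; n_D = 1.79X.
Total moles n_T = 3.65 − 0.895X.
y_i = n_i/n_T, p_i = y_i·P. K = p_D^2 / (p_F^2 p_E).
This yields a degree-3 equation in X; solving on (0,1), X = 0.326.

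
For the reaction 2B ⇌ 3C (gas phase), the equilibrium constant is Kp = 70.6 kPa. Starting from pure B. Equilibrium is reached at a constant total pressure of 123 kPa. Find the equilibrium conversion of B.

Basis: 1 mol B initially; let X = conversion of B. Extent ξ = 0.5X.
Mole table: n_B = 1 − X; n_C = 1.5X.
Total moles n_T = 1 + 0.5X.
Mole fractions y_i = n_i/n_T; Kp = p_C^3 / (p_B^2) with p_i = y_i·P.
This yields a degree-3 equation in X; solving on (0,1), X = 0.413.

X = 0.413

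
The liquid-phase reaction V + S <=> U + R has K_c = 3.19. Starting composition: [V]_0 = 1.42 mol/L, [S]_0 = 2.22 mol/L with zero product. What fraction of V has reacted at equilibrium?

X = 0.768

Let X = conversion of V; extent ξ = 1.42·X mol/L.
Concentrations: [V] = 1.42 − 1.42X; [S] = 2.22 − 1.42X; [U] = 1.42X; [R] = 1.42X.
K_c = [U] [R] / ([V] [S]).
Equating to 3.19: the physical root is X = 0.768.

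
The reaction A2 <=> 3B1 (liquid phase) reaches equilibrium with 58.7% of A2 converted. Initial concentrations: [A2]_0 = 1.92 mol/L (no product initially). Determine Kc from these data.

Kc = 48.7 (mol/L)^2

Let X = conversion of A2.
Concentrations: [A2] = 1.92 − 1.92X; [B1] = 5.76X.
At X = 0.587: [A2] = 0.793, [B1] = 3.38.
Kc = [B1]^3 / ([A2]) = 48.7 (mol/L)^2.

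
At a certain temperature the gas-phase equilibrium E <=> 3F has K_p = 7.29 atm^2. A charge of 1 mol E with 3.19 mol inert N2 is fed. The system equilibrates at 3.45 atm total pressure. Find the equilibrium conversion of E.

X = 0.630

Let X = conversion of E (basis 1 mol E); extent of reaction ξ = X.
Species balance: n_E = 1 − X; n_F = 3X; n_I = 3.19 (inert).
Total moles n_T = 4.19 + 2X.
y_i = n_i/n_T, p_i = y_i·P. K_p = p_F^3 / (p_E).
Substituting and setting equal to 7.29 atm^2 gives a polynomial in X; the root in (0,1) is X = 0.630.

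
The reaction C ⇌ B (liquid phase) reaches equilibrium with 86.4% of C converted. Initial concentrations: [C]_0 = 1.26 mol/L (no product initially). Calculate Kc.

Let X = conversion of C.
Concentrations: [C] = 1.26 − 1.26X; [B] = 1.26X.
At X = 0.864: [C] = 0.171, [B] = 1.09.
Kc = [B] / ([C]) = 6.35.

Kc = 6.35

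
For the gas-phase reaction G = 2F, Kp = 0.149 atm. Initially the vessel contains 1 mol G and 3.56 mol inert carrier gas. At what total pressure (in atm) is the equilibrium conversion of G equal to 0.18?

Basis: 1 mol G initially; let X = conversion of G. Extent ξ = X.
Mole table: n_G = 1 − X; n_F = 2X; n_I = 3.56 (inert).
n_T = Σnᵢ = 4.56 + X.
Kp = p_F^2 / (p_G) with p_i = (n_i/n_T)·P.
At X = 0.18: the mole-fraction product g(X) = Π y_i^ν_i = 0.03334. Since Kp = g(X)·P^{1}, P = (Kp/g)^(1/1) = (0.149/0.03334)^(1/1) = 4.47 atm.

P = 4.47 atm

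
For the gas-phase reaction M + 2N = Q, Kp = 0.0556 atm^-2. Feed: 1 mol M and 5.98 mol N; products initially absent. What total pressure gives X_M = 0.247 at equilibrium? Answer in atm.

P = 2.87 atm

Take 1 mol M as basis and let X be its fractional conversion, so ξ = X.
At extent ξ: n_M = 1 − X; n_N = 5.98 − 2X; n_Q = X.
Summing: n_T = 6.98 − 2X.
Kp = p_Q / (p_M p_N^2) with p_i = (n_i/n_T)·P.
At X = 0.247: the mole-fraction product g(X) = Π y_i^ν_i = 0.4585. Since Kp = g(X)·P^{-2}, P = (g/Kp)^(1/2) = (0.4585/0.0556)^(1/2) = 2.87 atm.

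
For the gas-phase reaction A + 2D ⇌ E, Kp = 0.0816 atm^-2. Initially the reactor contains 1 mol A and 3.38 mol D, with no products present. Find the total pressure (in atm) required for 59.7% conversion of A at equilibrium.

P = 6.21 atm

Let X = conversion of A (basis 1 mol A); extent of reaction ξ = X.
Species balance: n_A = 1 − X; n_D = 3.38 − 2X; n_E = X.
Summing: n_T = 4.38 − 2X.
Kp = p_E / (p_A p_D^2) with p_i = (n_i/n_T)·P.
At X = 0.597: the mole-fraction product g(X) = Π y_i^ν_i = 3.147. Since Kp = g(X)·P^{-2}, P = (g/Kp)^(1/2) = (3.147/0.0816)^(1/2) = 6.21 atm.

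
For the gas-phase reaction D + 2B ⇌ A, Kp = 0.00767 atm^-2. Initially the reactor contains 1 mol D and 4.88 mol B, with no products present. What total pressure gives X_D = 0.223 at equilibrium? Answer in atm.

Basis: 1 mol D initially; let X = conversion of D. Extent ξ = X.
Mole table: n_D = 1 − X; n_B = 4.88 − 2X; n_A = X.
Summing: n_T = 5.88 − 2X.
Kp = p_A / (p_D p_B^2) with p_i = (n_i/n_T)·P.
At X = 0.223: the mole-fraction product g(X) = Π y_i^ν_i = 0.4311. Since Kp = g(X)·P^{-2}, P = (g/Kp)^(1/2) = (0.4311/0.00767)^(1/2) = 7.5 atm.

P = 7.5 atm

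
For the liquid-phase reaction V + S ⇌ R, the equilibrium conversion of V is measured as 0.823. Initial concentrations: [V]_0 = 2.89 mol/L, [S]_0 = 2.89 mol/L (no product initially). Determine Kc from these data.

Kc = 9.09 L/mol

Let X = conversion of V.
Concentrations: [V] = 2.89 − 2.89X; [S] = 2.89 − 2.89X; [R] = 2.89X.
At X = 0.823: [V] = 0.512, [S] = 0.512, [R] = 2.38.
Kc = [R] / ([V] [S]) = 9.09 L/mol.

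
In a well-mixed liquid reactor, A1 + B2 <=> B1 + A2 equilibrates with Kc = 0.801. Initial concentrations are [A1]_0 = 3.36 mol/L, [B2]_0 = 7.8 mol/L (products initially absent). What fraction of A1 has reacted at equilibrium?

X = 0.666

Let X = conversion of A1; extent ξ = 3.36·X mol/L.
Concentrations: [A1] = 3.36 − 3.36X; [B2] = 7.8 − 3.36X; [B1] = 3.36X; [A2] = 3.36X.
Kc = [B1] [A2] / ([A1] [B2]).
Setting equal to 0.801 and solving for X on (0,1) gives X = 0.666.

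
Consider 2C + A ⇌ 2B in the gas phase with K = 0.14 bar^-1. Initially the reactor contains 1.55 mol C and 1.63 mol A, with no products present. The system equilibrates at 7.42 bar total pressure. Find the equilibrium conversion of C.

Take 1.55 mol C as basis and let X be its fractional conversion, so ξ = 0.775X.
Species balance: n_C = 1.55 − 1.55X; n_A = 1.63 − 0.775X; n_B = 1.55X.
n_T = Σnᵢ = 3.18 − 0.775X.
With p_i = (n_i/n_T)P, K = p_B^2 / (p_C^2 p_A).
Substituting and setting equal to 0.14 bar^-1 gives a polynomial in X; the root in (0,1) is X = 0.408.

X = 0.408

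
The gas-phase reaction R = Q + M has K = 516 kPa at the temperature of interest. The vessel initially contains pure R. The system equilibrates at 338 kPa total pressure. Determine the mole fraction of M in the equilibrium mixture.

y_M = 0.437

Basis: 1 mol R initially; let X = conversion of R. Extent ξ = X.
At extent ξ: n_R = 1 − X; n_Q = X; n_M = X.
Total moles n_T = 1 + X.
Mole fractions y_i = n_i/n_T; K = p_Q p_M / (p_R) with p_i = y_i·P.
Substituting and setting equal to 516 kPa gives a polynomial in X; the root in (0,1) is X = 0.777.
Then n_M = 0.777, n_T = 1.78, so y_M = 0.437.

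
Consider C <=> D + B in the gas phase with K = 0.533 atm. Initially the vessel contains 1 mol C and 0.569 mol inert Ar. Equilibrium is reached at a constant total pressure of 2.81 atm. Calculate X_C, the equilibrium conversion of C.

X = 0.457

Basis: 1 mol C initially; let X = conversion of C. Extent ξ = X.
At extent ξ: n_C = 1 − X; n_D = X; n_B = X; n_I = 0.569 (inert).
Total moles n_T = 1.57 + X.
With p_i = (n_i/n_T)P, K = p_D p_B / (p_C).
This yields a degree-2 equation in X; solving on (0,1), X = 0.457.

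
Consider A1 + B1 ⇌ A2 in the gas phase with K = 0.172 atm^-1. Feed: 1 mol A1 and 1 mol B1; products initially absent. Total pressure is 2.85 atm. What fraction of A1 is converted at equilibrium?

Basis: 1 mol A1 initially; let X = conversion of A1. Extent ξ = X.
At extent ξ: n_A1 = 1 − X; n_B1 = 1 − X; n_A2 = X.
Summing: n_T = 2 − X.
y_i = n_i/n_T, p_i = y_i·P. K = p_A2 / (p_A1 p_B1).
Setting this equal to 0.172 atm^-1 and taking the physical root (0 < X < 1) gives X = 0.181.

X = 0.181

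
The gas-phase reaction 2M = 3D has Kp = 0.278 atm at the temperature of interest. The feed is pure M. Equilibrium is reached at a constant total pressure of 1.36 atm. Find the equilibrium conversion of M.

Let X = conversion of M (basis 1 mol M); extent of reaction ξ = 0.5X.
At extent ξ: n_M = 1 − X; n_D = 1.5X.
n_T = Σnᵢ = 1 + 0.5X.
With p_i = (n_i/n_T)P, Kp = p_D^3 / (p_M^2).
Substituting and setting equal to 0.278 atm gives a polynomial in X; the root in (0,1) is X = 0.319.

X = 0.319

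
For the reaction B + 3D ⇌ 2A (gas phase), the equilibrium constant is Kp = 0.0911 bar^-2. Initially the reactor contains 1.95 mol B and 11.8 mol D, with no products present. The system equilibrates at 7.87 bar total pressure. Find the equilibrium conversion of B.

Basis: 1.95 mol B initially; let X = conversion of B. Extent ξ = 1.95X.
Mole table: n_B = 1.95 − 1.95X; n_D = 11.8 − 5.85X; n_A = 3.9X.
Total moles n_T = 13.8 − 3.9X.
y_i = n_i/n_T, p_i = y_i·P. Kp = p_A^2 / (p_B p_D^3).
Substituting and setting equal to 0.0911 bar^-2 gives a polynomial in X; the root in (0,1) is X = 0.763.

X = 0.763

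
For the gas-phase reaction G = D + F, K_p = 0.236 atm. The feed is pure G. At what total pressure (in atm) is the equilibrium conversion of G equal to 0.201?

Let X = conversion of G (basis 1 mol G); extent of reaction ξ = X.
At extent ξ: n_G = 1 − X; n_D = X; n_F = X.
Summing: n_T = 1 + X.
K_p = p_D p_F / (p_G) with p_i = (n_i/n_T)·P.
At X = 0.201: the mole-fraction product g(X) = Π y_i^ν_i = 0.0421. Since K_p = g(X)·P^{1}, P = (K_p/g)^(1/1) = (0.236/0.0421)^(1/1) = 5.61 atm.

P = 5.61 atm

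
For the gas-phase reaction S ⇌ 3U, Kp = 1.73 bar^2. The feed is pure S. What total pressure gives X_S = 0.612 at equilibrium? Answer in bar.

Basis: 1 mol S initially; let X = conversion of S. Extent ξ = X.
Moles: n_S = 1 − X; n_U = 3X.
Summing: n_T = 1 + 2X.
Kp = p_U^3 / (p_S) with p_i = (n_i/n_T)·P.
At X = 0.612: the mole-fraction product g(X) = Π y_i^ν_i = 3.225. Since Kp = g(X)·P^{2}, P = (Kp/g)^(1/2) = (1.73/3.225)^(1/2) = 0.732 bar.

P = 0.732 bar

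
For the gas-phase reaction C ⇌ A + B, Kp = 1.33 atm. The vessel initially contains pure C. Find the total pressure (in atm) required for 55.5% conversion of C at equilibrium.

P = 2.99 atm

Let X = conversion of C (basis 1 mol C); extent of reaction ξ = X.
Moles: n_C = 1 − X; n_A = X; n_B = X.
n_T = Σnᵢ = 1 + X.
Kp = p_A p_B / (p_C) with p_i = (n_i/n_T)·P.
At X = 0.555: the mole-fraction product g(X) = Π y_i^ν_i = 0.4451. Since Kp = g(X)·P^{1}, P = (Kp/g)^(1/1) = (1.33/0.4451)^(1/1) = 2.99 atm.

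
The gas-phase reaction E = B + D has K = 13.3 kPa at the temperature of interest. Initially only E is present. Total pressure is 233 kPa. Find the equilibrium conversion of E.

X = 0.232

Let X = conversion of E (basis 1 mol E); extent of reaction ξ = X.
Moles: n_E = 1 − X; n_B = X; n_D = X.
Summing: n_T = 1 + X.
With p_i = (n_i/n_T)P, K = p_B p_D / (p_E).
Equating to 13.3 kPa and solving on 0 < X < 1: X = 0.232.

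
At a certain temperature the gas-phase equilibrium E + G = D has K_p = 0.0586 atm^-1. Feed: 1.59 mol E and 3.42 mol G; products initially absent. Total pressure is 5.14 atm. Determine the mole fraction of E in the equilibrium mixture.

y_E = 0.279

Let X = conversion of E (basis 1.59 mol E); extent of reaction ξ = 1.59X.
Mole table: n_E = 1.59 − 1.59X; n_G = 3.42 − 1.59X; n_D = 1.59X.
n_T = Σnᵢ = 5.01 − 1.59X.
Mole fractions y_i = n_i/n_T; K_p = p_D / (p_E p_G) with p_i = y_i·P.
Substituting and setting equal to 0.0586 atm^-1 gives a polynomial in X; the root in (0,1) is X = 0.167.
Then n_E = 1.32, n_T = 4.74, so y_E = 0.279.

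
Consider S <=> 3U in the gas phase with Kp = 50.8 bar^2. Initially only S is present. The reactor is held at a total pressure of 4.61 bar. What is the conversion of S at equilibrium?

X = 0.559

Basis: 1 mol S initially; let X = conversion of S. Extent ξ = X.
Species balance: n_S = 1 − X; n_U = 3X.
Summing: n_T = 1 + 2X.
With p_i = (n_i/n_T)P, Kp = p_U^3 / (p_S).
Substituting and setting equal to 50.8 bar^2 gives a polynomial in X; the root in (0,1) is X = 0.559.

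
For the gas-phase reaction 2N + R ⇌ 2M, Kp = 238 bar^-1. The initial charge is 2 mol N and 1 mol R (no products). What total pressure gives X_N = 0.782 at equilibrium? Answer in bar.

Basis: 2 mol N initially; let X = conversion of N. Extent ξ = X.
Moles: n_N = 2 − 2X; n_R = 1 − X; n_M = 2X.
Summing: n_T = 3 − X.
Kp = p_M^2 / (p_N^2 p_R) with p_i = (n_i/n_T)·P.
At X = 0.782: the mole-fraction product g(X) = Π y_i^ν_i = 130.9. Since Kp = g(X)·P^{-1}, P = (g/Kp)^(1/1) = (130.9/238)^(1/1) = 0.55 bar.

P = 0.55 bar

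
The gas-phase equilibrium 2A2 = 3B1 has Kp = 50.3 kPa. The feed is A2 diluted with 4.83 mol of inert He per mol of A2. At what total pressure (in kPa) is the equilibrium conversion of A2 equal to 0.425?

Basis: 1 mol A2 initially; let X = conversion of A2. Extent ξ = 0.5X.
Species balance: n_A2 = 1 − X; n_B1 = 1.5X; n_I = 4.83 (inert).
Total moles n_T = 5.83 + 0.5X.
Kp = p_B1^3 / (p_A2^2) with p_i = (n_i/n_T)·P.
At X = 0.425: the mole-fraction product g(X) = Π y_i^ν_i = 0.1297. Since Kp = g(X)·P^{1}, P = (Kp/g)^(1/1) = (50.3/0.1297)^(1/1) = 388 kPa.

P = 388 kPa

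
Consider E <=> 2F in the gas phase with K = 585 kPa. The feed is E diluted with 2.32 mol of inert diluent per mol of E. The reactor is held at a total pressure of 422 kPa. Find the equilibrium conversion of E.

Basis: 1 mol E initially; let X = conversion of E. Extent ξ = X.
At extent ξ: n_E = 1 − X; n_F = 2X; n_I = 2.32 (inert).
n_T = Σnᵢ = 3.32 + X.
Mole fractions y_i = n_i/n_T; K = p_F^2 / (p_E) with p_i = y_i·P.
This yields a degree-2 equation in X; solving on (0,1), X = 0.673.

X = 0.673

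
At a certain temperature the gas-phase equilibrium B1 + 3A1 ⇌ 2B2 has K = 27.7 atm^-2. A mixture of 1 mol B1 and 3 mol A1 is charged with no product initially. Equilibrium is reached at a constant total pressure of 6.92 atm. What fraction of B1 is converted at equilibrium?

X = 0.856

Take 1 mol B1 as basis and let X be its fractional conversion, so ξ = X.
Mole table: n_B1 = 1 − X; n_A1 = 3 − 3X; n_B2 = 2X.
Total moles n_T = 4 − 2X.
Mole fractions y_i = n_i/n_T; K = p_B2^2 / (p_B1 p_A1^3) with p_i = y_i·P.
This yields a degree-4 equation in X; solving on (0,1), X = 0.856.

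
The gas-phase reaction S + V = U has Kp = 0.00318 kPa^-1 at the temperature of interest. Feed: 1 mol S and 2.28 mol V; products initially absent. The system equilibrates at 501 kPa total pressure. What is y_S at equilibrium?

Basis: 1 mol S initially; let X = conversion of S. Extent ξ = X.
At extent ξ: n_S = 1 − X; n_V = 2.28 − X; n_U = X.
Summing: n_T = 3.28 − X.
y_i = n_i/n_T, p_i = y_i·P. Kp = p_U / (p_S p_V).
Setting this equal to 0.00318 kPa^-1 and taking the physical root (0 < X < 1) gives X = 0.505.
Then n_S = 0.495, n_T = 2.78, so y_S = 0.178.

y_S = 0.178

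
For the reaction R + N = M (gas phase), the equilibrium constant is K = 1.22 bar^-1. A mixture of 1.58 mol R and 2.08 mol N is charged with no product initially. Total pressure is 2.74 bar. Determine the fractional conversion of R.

X = 0.585

Take 1.58 mol R as basis and let X be its fractional conversion, so ξ = 1.58X.
At extent ξ: n_R = 1.58 − 1.58X; n_N = 2.08 − 1.58X; n_M = 1.58X.
Total moles n_T = 3.66 − 1.58X.
Mole fractions y_i = n_i/n_T; K = p_M / (p_R p_N) with p_i = y_i·P.
Substituting and setting equal to 1.22 bar^-1 gives a polynomial in X; the root in (0,1) is X = 0.585.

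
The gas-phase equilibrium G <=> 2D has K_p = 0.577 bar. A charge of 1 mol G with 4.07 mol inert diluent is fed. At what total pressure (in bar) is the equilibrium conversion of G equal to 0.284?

Basis: 1 mol G initially; let X = conversion of G. Extent ξ = X.
Mole table: n_G = 1 − X; n_D = 2X; n_I = 4.07 (inert).
n_T = Σnᵢ = 5.07 + X.
K_p = p_D^2 / (p_G) with p_i = (n_i/n_T)·P.
At X = 0.284: the mole-fraction product g(X) = Π y_i^ν_i = 0.08416. Since K_p = g(X)·P^{1}, P = (K_p/g)^(1/1) = (0.577/0.08416)^(1/1) = 6.86 bar.

P = 6.86 bar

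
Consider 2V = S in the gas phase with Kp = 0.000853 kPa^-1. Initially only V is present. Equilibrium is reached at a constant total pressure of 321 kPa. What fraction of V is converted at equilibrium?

X = 0.309

Let X = conversion of V (basis 1 mol V); extent of reaction ξ = 0.5X.
At extent ξ: n_V = 1 − X; n_S = 0.5X.
n_T = Σnᵢ = 1 − 0.5X.
y_i = n_i/n_T, p_i = y_i·P. Kp = p_S / (p_V^2).
This yields a degree-2 equation in X; solving on (0,1), X = 0.309.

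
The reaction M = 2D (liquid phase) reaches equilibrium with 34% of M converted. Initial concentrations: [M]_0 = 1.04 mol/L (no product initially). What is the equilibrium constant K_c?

K_c = 0.729 mol/L

Let X = conversion of M.
Concentrations: [M] = 1.04 − 1.04X; [D] = 2.08X.
At X = 0.34: [M] = 0.686, [D] = 0.707.
K_c = [D]^2 / ([M]) = 0.729 mol/L.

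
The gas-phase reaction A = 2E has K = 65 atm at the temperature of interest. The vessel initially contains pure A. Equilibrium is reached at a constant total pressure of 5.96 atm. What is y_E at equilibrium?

Take 1 mol A as basis and let X be its fractional conversion, so ξ = X.
Moles: n_A = 1 − X; n_E = 2X.
Total moles n_T = 1 + X.
Mole fractions y_i = n_i/n_T; K = p_E^2 / (p_A) with p_i = y_i·P.
Equating to 65 atm and solving on 0 < X < 1: X = 0.855.
Then n_E = 1.71, n_T = 1.86, so y_E = 0.922.

y_E = 0.922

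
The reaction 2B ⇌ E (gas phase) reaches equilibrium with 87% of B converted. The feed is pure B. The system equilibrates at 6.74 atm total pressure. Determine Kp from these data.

Kp = 2.16 atm^-1

Basis: 1 mol B initially; let X = conversion of B. Extent ξ = 0.5X.
Species balance: n_B = 1 − X; n_E = 0.5X.
Summing: n_T = 1 − 0.5X.
At X = 0.87: n_B = 0.13, n_E = 0.435, n_T = 0.565.
p_i = (n_i/n_T)·P. Kp = p_E / (p_B^2) = 2.16 atm^-1.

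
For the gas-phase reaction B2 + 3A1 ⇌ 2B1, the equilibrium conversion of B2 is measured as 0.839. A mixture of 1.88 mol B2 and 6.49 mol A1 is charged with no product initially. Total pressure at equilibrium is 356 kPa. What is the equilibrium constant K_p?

K_p = 0.0013 kPa^-2

Basis: 1.88 mol B2 initially; let X = conversion of B2. Extent ξ = 1.88X.
At extent ξ: n_B2 = 1.88 − 1.88X; n_A1 = 6.49 − 5.64X; n_B1 = 3.76X.
n_T = Σnᵢ = 8.37 − 3.76X.
At X = 0.839: n_B2 = 0.303, n_A1 = 1.76, n_B1 = 3.15, n_T = 5.22.
p_i = (n_i/n_T)·P. K_p = p_B1^2 / (p_B2 p_A1^3) = 0.0013 kPa^-2.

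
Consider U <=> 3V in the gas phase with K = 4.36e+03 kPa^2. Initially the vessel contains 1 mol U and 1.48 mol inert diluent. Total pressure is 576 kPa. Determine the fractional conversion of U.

X = 0.147

Let X = conversion of U (basis 1 mol U); extent of reaction ξ = X.
Species balance: n_U = 1 − X; n_V = 3X; n_I = 1.48 (inert).
n_T = Σnᵢ = 2.48 + 2X.
Mole fractions y_i = n_i/n_T; K = p_V^3 / (p_U) with p_i = y_i·P.
Substituting and setting equal to 4.36e+03 kPa^2 gives a polynomial in X; the root in (0,1) is X = 0.147.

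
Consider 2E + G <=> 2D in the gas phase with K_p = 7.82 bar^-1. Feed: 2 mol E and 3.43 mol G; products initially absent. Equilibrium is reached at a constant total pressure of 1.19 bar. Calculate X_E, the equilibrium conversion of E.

Basis: 2 mol E initially; let X = conversion of E. Extent ξ = X.
Mole table: n_E = 2 − 2X; n_G = 3.43 − X; n_D = 2X.
Summing: n_T = 5.43 − X.
With p_i = (n_i/n_T)P, K_p = p_D^2 / (p_E^2 p_G).
This yields a degree-3 equation in X; solving on (0,1), X = 0.699.

X = 0.699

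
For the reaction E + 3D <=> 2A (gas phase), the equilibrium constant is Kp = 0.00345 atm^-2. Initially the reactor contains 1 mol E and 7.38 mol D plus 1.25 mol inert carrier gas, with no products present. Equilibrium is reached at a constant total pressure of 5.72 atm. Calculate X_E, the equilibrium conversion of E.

Take 1 mol E as basis and let X be its fractional conversion, so ξ = X.
Species balance: n_E = 1 − X; n_D = 7.38 − 3X; n_A = 2X; n_I = 1.25 (inert).
Summing: n_T = 9.63 − 2X.
With p_i = (n_i/n_T)P, Kp = p_A^2 / (p_E p_D^3).
Substituting and setting equal to 0.00345 atm^-2 gives a polynomial in X; the root in (0,1) is X = 0.267.

X = 0.267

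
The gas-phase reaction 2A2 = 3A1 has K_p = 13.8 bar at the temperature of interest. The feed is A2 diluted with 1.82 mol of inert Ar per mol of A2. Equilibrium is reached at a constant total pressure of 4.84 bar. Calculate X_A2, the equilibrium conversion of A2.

Take 1 mol A2 as basis and let X be its fractional conversion, so ξ = 0.5X.
Moles: n_A2 = 1 − X; n_A1 = 1.5X; n_I = 1.82 (inert).
Summing: n_T = 2.82 + 0.5X.
With p_i = (n_i/n_T)P, K_p = p_A1^3 / (p_A2^2).
Substituting and setting equal to 13.8 bar gives a polynomial in X; the root in (0,1) is X = 0.667.

X = 0.667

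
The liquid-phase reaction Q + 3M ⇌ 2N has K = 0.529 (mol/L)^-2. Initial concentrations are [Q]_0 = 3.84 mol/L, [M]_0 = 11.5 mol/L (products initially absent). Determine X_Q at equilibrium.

Let X = conversion of Q; extent ξ = 3.84·X mol/L.
Concentrations: [Q] = 3.84 − 3.84X; [M] = 11.5 − 11.5X; [N] = 7.68X.
K = [N]^2 / ([Q] [M]^3).
Setting equal to 0.529 and solving for X on (0,1) gives X = 0.690.

X = 0.690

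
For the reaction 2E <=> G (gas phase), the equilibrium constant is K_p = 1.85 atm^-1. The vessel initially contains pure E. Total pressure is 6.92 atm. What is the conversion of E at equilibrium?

Take 1 mol E as basis and let X be its fractional conversion, so ξ = 0.5X.
Species balance: n_E = 1 − X; n_G = 0.5X.
n_T = Σnᵢ = 1 − 0.5X.
Mole fractions y_i = n_i/n_T; K_p = p_G / (p_E^2) with p_i = y_i·P.
This yields a degree-2 equation in X; solving on (0,1), X = 0.862.

X = 0.862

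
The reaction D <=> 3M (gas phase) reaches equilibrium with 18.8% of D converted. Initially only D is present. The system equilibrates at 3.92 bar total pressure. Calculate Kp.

Kp = 1.79 bar^2

Let X = conversion of D (basis 1 mol D); extent of reaction ξ = X.
Species balance: n_D = 1 − X; n_M = 3X.
n_T = Σnᵢ = 1 + 2X.
At X = 0.188: n_D = 0.812, n_M = 0.564, n_T = 1.38.
p_i = (n_i/n_T)·P. Kp = p_M^3 / (p_D) = 1.79 bar^2.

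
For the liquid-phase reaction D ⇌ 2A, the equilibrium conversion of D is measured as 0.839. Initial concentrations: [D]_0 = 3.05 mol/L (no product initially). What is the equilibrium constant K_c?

K_c = 53.3 mol/L

Let X = conversion of D.
Concentrations: [D] = 3.05 − 3.05X; [A] = 6.1X.
At X = 0.839: [D] = 0.491, [A] = 5.12.
K_c = [A]^2 / ([D]) = 53.3 mol/L.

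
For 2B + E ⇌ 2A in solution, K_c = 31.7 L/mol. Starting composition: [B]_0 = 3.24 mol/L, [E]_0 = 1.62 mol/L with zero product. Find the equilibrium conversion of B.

X = 0.773

Let X = conversion of B; extent ξ = 3.24X/2 mol/L.
Concentrations: [B] = 3.24 − 3.24X; [E] = 1.62 − 1.62X; [A] = 3.24X.
K_c = [A]^2 / ([B]^2 [E]).
Setting equal to 31.7 and solving for X on (0,1) gives X = 0.773.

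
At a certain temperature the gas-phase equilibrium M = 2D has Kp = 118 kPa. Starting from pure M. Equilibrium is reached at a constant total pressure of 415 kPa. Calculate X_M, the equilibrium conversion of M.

Take 1 mol M as basis and let X be its fractional conversion, so ξ = X.
Mole table: n_M = 1 − X; n_D = 2X.
Summing: n_T = 1 + X.
Mole fractions y_i = n_i/n_T; Kp = p_D^2 / (p_M) with p_i = y_i·P.
Setting this equal to 118 kPa and taking the physical root (0 < X < 1) gives X = 0.258.

X = 0.258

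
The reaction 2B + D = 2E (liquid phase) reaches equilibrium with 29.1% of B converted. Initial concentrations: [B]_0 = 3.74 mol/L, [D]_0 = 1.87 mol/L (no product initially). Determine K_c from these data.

Let X = conversion of B.
Concentrations: [B] = 3.74 − 3.74X; [D] = 1.87 − 1.87X; [E] = 3.74X.
At X = 0.291: [B] = 2.65, [D] = 1.33, [E] = 1.09.
K_c = [E]^2 / ([B]^2 [D]) = 0.127 L/mol.

K_c = 0.127 L/mol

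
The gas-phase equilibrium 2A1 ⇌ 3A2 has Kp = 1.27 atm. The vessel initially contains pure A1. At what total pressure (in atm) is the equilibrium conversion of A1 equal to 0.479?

P = 1.15 atm

Let X = conversion of A1 (basis 1 mol A1); extent of reaction ξ = 0.5X.
Species balance: n_A1 = 1 − X; n_A2 = 1.5X.
n_T = Σnᵢ = 1 + 0.5X.
Kp = p_A2^3 / (p_A1^2) with p_i = (n_i/n_T)·P.
At X = 0.479: the mole-fraction product g(X) = Π y_i^ν_i = 1.102. Since Kp = g(X)·P^{1}, P = (Kp/g)^(1/1) = (1.27/1.102)^(1/1) = 1.15 atm.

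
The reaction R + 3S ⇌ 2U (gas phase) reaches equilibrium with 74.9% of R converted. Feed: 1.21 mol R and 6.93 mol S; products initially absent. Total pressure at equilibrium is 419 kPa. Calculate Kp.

Kp = 3.3e-05 kPa^-2

Basis: 1.21 mol R initially; let X = conversion of R. Extent ξ = 1.21X.
Moles: n_R = 1.21 − 1.21X; n_S = 6.93 − 3.63X; n_U = 2.42X.
Total moles n_T = 8.14 − 2.42X.
At X = 0.749: n_R = 0.304, n_S = 4.21, n_U = 1.81, n_T = 6.33.
p_i = (n_i/n_T)·P. Kp = p_U^2 / (p_R p_S^3) = 3.3e-05 kPa^-2.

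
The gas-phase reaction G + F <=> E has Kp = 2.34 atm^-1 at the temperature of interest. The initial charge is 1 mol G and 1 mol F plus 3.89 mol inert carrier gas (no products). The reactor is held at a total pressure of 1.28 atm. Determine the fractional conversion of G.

Let X = conversion of G (basis 1 mol G); extent of reaction ξ = X.
Mole table: n_G = 1 − X; n_F = 1 − X; n_E = X; n_I = 3.89 (inert).
n_T = Σnᵢ = 5.89 − X.
With p_i = (n_i/n_T)P, Kp = p_E / (p_G p_F).
Equating to 2.34 atm^-1 and solving on 0 < X < 1: X = 0.278.

X = 0.278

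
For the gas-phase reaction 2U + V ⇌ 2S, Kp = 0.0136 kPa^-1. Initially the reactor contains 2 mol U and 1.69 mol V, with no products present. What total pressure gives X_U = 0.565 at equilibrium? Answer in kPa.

P = 345 kPa

Take 2 mol U as basis and let X be its fractional conversion, so ξ = X.
At extent ξ: n_U = 2 − 2X; n_V = 1.69 − X; n_S = 2X.
Total moles n_T = 3.69 − X.
Kp = p_S^2 / (p_U^2 p_V) with p_i = (n_i/n_T)·P.
At X = 0.565: the mole-fraction product g(X) = Π y_i^ν_i = 4.686. Since Kp = g(X)·P^{-1}, P = (g/Kp)^(1/1) = (4.686/0.0136)^(1/1) = 345 kPa.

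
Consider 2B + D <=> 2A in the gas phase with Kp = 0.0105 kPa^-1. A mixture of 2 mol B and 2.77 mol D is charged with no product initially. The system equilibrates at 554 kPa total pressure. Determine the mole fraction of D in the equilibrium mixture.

Basis: 2 mol B initially; let X = conversion of B. Extent ξ = X.
Species balance: n_B = 2 − 2X; n_D = 2.77 − X; n_A = 2X.
Summing: n_T = 4.77 − X.
With p_i = (n_i/n_T)P, Kp = p_A^2 / (p_B^2 p_D).
Setting this equal to 0.0105 kPa^-1 and taking the physical root (0 < X < 1) gives X = 0.634.
Then n_D = 2.14, n_T = 4.14, so y_D = 0.516.

y_D = 0.516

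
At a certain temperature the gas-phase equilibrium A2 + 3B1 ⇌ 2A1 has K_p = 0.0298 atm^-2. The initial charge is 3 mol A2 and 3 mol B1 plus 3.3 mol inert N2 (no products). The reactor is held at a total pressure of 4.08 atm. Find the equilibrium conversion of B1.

Basis: 3 mol B1 initially; let X = conversion of B1. Extent ξ = X.
Species balance: n_A2 = 3 − X; n_B1 = 3 − 3X; n_A1 = 2X; n_I = 3.3 (inert).
Total moles n_T = 9.3 − 2X.
With p_i = (n_i/n_T)P, K_p = p_A1^2 / (p_A2 p_B1^3).
Setting this equal to 0.0298 atm^-2 and taking the physical root (0 < X < 1) gives X = 0.232.

X = 0.232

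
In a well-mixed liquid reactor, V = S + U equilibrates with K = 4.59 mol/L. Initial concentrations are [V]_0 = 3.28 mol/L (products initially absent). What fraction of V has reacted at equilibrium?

X = 0.675

Let X = conversion of V; extent ξ = 3.28·X mol/L.
Concentrations: [V] = 3.28 − 3.28X; [S] = 3.28X; [U] = 3.28X.
K = [S] [U] / ([V]).
Equating to 4.59 mol/L: the physical root is X = 0.675.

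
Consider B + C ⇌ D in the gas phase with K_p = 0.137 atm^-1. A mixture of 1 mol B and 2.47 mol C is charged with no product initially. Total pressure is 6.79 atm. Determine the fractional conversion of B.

Basis: 1 mol B initially; let X = conversion of B. Extent ξ = X.
Moles: n_B = 1 − X; n_C = 2.47 − X; n_D = X.
Summing: n_T = 3.47 − X.
With p_i = (n_i/n_T)P, K_p = p_D / (p_B p_C).
Setting this equal to 0.137 atm^-1 and taking the physical root (0 < X < 1) gives X = 0.386.

X = 0.386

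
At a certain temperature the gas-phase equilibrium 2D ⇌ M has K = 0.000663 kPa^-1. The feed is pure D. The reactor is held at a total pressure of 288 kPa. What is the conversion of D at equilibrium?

X = 0.247

Take 1 mol D as basis and let X be its fractional conversion, so ξ = 0.5X.
At extent ξ: n_D = 1 − X; n_M = 0.5X.
Total moles n_T = 1 − 0.5X.
y_i = n_i/n_T, p_i = y_i·P. K = p_M / (p_D^2).
Equating to 0.000663 kPa^-1 and solving on 0 < X < 1: X = 0.247.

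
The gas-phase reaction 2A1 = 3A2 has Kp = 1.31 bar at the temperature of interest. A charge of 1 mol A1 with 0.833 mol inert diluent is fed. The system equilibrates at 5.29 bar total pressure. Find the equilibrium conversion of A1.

X = 0.384

Basis: 1 mol A1 initially; let X = conversion of A1. Extent ξ = 0.5X.
Species balance: n_A1 = 1 − X; n_A2 = 1.5X; n_I = 0.833 (inert).
n_T = Σnᵢ = 1.83 + 0.5X.
y_i = n_i/n_T, p_i = y_i·P. Kp = p_A2^3 / (p_A1^2).
Setting this equal to 1.31 bar and taking the physical root (0 < X < 1) gives X = 0.384.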